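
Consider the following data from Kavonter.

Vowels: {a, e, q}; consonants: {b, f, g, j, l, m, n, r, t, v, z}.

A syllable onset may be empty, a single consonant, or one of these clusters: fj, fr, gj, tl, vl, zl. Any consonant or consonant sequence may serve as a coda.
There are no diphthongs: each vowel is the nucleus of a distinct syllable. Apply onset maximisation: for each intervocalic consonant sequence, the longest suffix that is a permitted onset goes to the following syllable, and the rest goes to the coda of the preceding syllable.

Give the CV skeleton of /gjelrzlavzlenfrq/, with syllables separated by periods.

Nuclei (vowels): e, a, e, q → 4 syllables.
/e…a/ gap (V1→V2): /lrzl/ — longest licit onset from the right is /zl/, leaving /lr/ as coda.
/a…e/ gap (V2→V3): /vzl/ splits as /v/ + /zl/ (/zl/ is the longest suffix that is a licit onset).
/e…q/ gap (V3→V4): /nfr/ — longest licit onset from the right is /fr/, leaving /n/ as coda.
Result: gjelr.zlav.zlen.frq.
Mapping each syllable to C/V: /gjelr/ → CCVCC, /zlav/ → CCVC, /zlen/ → CCVC, /frq/ → CCV.

CCVCC.CCVC.CCVC.CCV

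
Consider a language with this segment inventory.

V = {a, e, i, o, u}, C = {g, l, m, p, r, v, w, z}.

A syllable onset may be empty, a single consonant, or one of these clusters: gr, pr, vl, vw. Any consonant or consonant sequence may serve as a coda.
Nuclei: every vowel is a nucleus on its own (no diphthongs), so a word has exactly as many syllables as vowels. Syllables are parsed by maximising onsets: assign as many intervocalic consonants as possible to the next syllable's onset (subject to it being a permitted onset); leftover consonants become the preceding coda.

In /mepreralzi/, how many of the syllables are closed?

Vowels present: e, e, a, i; each is a nucleus, giving 4 syllables.
V1 /e/ – V2 /e/: /pr/ — entire cluster is a permitted onset → onset /pr/, coda ∅.
V2 /e/ – V3 /a/: /r/ → onset of the next syllable (single consonants are always licit onsets).
V3 /a/ – V4 /i/: /lz/ splits as /l/ + /z/ (/z/ is the longest suffix that is a licit onset).
Result: me.pre.ral.zi.
Classifying each syllable: /me/ (open), /pre/ (open), /ral/ (closed), /zi/ (open).
Closed syllables: 1.

1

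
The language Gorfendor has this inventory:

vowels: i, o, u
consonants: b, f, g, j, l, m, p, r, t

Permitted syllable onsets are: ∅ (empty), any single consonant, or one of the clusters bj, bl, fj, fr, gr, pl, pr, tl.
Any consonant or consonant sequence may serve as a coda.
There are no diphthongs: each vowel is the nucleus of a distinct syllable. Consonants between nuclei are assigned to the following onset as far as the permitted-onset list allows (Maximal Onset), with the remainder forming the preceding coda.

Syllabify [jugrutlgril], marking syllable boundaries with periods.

Vowels present: u, u, i; each is a nucleus, giving 3 syllables.
σ1/σ2 boundary: cluster /gr/ — /gr/ is itself a permitted onset, so the whole cluster goes right; preceding coda = ∅.
σ2/σ3 boundary: /tlgr/; trying suffixes from longest down, /gr/ is the first permitted one, so coda /tl/ | onset /gr/.

ju.grutl.gril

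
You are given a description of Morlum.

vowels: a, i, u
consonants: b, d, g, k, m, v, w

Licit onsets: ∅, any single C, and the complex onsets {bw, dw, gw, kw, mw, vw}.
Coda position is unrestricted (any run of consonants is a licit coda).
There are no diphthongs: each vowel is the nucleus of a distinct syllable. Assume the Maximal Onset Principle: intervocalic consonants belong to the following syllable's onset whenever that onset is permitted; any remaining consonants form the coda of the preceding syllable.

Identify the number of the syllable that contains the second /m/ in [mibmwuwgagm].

Nuclei (vowels): i, u, a → 3 syllables.
Between /i/ (V1) and /u/ (V2): /bmw/; trying suffixes from longest down, /mw/ is the first permitted one, so coda /b/ | onset /mw/.
Between /u/ (V2) and /a/ (V3): cluster /wg/ — the longest permitted-onset suffix is /g/; onset = /g/, preceding coda = /w/.
So the parse is mib.mwuw.gagm.
The second /m/ is in the onset of syllable 2 (/mwuw/).

2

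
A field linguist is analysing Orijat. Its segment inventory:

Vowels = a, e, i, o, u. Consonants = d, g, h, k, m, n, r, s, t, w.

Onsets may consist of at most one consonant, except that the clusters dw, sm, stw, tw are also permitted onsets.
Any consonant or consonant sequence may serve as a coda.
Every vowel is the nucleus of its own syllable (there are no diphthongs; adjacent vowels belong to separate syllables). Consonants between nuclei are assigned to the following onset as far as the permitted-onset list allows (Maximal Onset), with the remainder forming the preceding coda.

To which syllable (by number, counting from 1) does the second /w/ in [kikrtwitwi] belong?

Vowels present: i, i, i; each is a nucleus, giving 3 syllables.
Between /i/ (V1) and /i/ (V2): /krtw/ splits as /kr/ + /tw/ (/tw/ is the longest suffix that is a licit onset).
Between /i/ (V2) and /i/ (V3): cluster /tw/ — /tw/ is itself a permitted onset, so the whole cluster goes right; preceding coda = ∅.
Syllabification: kikr.twi.twi.
The second /w/ is in the onset of syllable 3 (/twi/).

3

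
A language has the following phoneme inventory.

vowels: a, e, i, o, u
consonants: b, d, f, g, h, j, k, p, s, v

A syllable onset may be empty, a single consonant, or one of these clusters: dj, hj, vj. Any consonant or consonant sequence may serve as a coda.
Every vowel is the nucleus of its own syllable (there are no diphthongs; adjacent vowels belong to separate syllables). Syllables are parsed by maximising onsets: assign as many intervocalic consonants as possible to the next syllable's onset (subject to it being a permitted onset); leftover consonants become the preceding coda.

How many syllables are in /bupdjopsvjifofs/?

4

Vowels present: u, o, i, o; each is a nucleus, giving 4 syllables.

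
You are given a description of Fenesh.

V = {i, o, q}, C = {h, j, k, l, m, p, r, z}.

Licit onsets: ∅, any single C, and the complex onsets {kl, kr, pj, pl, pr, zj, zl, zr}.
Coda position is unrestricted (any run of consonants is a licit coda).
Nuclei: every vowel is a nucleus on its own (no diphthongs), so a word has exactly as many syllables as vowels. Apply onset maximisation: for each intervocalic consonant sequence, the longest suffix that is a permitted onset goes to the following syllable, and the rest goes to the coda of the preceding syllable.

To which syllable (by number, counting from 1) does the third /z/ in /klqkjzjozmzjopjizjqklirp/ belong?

3

Vowels present: q, o, o, i, q, i; each is a nucleus, giving 6 syllables.
/q…o/ gap (V1→V2): /kjzj/ — longest licit onset from the right is /zj/, leaving /kj/ as coda.
/o…o/ gap (V2→V3): cluster /zmzj/ — the longest permitted-onset suffix is /zj/; onset = /zj/, preceding coda = /zm/.
/o…i/ gap (V3→V4): cluster /pj/ — /pj/ is itself a permitted onset, so the whole cluster goes right; preceding coda = ∅.
/i…q/ gap (V4→V5): /zj/ is a licit onset in full, so it all attaches to the next syllable.
/q…i/ gap (V5→V6): /kl/ — entire cluster is a permitted onset → onset /kl/, coda ∅.
Syllabification: klqkj.zjozm.zjo.pji.zjq.klirp.
The third /z/ is in the onset of syllable 3 (/zjo/).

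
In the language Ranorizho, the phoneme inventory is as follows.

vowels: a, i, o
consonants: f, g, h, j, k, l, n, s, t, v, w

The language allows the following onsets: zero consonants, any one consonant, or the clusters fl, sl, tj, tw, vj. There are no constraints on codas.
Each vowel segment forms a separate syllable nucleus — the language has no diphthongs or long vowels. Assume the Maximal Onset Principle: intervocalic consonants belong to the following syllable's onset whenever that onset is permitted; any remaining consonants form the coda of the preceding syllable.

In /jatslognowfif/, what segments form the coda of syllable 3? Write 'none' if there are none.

Vowels present: a, o, o, i; each is a nucleus, giving 4 syllables.
V1 /a/ – V2 /o/: /tsl/ — longest licit onset from the right is /sl/, leaving /t/ as coda.
V2 /o/ – V3 /o/: /gn/ — longest licit onset from the right is /n/, leaving /g/ as coda.
V3 /o/ – V4 /i/: cluster /wf/ — the longest permitted-onset suffix is /f/; onset = /f/, preceding coda = /w/.
Result: jat.slog.now.fif.
Syllable 3 is /now/: onset /n/, nucleus /o/, coda /w/.

w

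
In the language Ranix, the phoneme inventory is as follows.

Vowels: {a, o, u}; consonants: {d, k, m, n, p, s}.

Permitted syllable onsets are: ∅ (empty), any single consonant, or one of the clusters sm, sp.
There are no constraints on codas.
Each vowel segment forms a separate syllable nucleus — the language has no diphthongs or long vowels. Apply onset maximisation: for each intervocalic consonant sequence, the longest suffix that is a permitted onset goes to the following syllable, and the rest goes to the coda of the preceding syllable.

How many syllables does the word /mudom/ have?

Nuclei (vowels): u, o → 2 syllables.

2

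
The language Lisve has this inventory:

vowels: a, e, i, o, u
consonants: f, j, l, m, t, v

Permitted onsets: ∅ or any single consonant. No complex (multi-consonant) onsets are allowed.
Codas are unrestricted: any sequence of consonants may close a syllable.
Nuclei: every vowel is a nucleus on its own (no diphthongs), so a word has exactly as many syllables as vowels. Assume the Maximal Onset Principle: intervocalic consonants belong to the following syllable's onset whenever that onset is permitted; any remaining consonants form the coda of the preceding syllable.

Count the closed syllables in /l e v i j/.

Nuclei (vowels): e, i → 2 syllables.
/e…i/ gap (V1→V2): /v/ is a single consonant, so it becomes the next onset.
Syllabification: le.vij.
Classifying each syllable: /le/ (open), /vij/ (closed).
Closed syllables: 1.

1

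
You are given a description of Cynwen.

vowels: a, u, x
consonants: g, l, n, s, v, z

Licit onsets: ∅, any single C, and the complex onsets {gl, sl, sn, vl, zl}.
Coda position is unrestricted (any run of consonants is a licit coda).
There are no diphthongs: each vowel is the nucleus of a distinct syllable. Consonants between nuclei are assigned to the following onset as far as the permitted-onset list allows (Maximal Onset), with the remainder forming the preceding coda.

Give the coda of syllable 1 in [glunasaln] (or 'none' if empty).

Vowels present: u, a, a; each is a nucleus, giving 3 syllables.
σ1/σ2 boundary: just /n/ — single C goes to the following onset.
σ2/σ3 boundary: /s/ → onset of the next syllable (single consonants are always licit onsets).
Syllabification: glu.na.saln.
Syllable 1 is /glu/: onset /gl/, nucleus /u/, coda ∅.

none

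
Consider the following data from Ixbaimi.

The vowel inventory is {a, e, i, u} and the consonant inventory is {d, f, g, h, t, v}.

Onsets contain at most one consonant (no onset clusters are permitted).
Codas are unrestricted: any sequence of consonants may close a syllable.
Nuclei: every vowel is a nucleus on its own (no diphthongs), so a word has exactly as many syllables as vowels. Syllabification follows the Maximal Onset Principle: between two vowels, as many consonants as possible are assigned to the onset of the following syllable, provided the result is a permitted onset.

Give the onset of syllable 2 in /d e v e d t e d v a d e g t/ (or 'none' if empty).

v

Vowels present: e, e, e, a, e; each is a nucleus, giving 5 syllables.
/e…e/ gap (V1→V2): /v/ → onset of the next syllable (single consonants are always licit onsets).
/e…e/ gap (V2→V3): /dt/ — longest licit onset from the right is /t/, leaving /d/ as coda.
/e…a/ gap (V3→V4): /dv/ splits as /d/ + /v/ (/v/ is the longest suffix that is a licit onset).
/a…e/ gap (V4→V5): just /d/ — single C goes to the following onset.
Result: de.ved.ted.va.degt.
Syllable 2 is /ved/: onset /v/, nucleus /e/, coda /d/.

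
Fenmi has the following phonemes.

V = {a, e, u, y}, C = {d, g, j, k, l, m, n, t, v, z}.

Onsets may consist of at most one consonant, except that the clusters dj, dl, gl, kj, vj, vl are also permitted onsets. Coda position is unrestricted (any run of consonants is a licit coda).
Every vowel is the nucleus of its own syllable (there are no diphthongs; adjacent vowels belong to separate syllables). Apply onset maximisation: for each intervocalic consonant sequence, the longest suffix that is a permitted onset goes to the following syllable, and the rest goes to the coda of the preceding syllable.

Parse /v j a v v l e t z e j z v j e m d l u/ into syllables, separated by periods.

vjav.vlet.zejz.vjem.dlu

The vowels are a, e, e, e, u — 5 nuclei, so 5 syllables.
/a…e/ gap (V1→V2): /vvl/; trying suffixes from longest down, /vl/ is the first permitted one, so coda /v/ | onset /vl/.
/e…e/ gap (V2→V3): /tz/ — longest licit onset from the right is /z/, leaving /t/ as coda.
/e…e/ gap (V3→V4): /jzvj/; trying suffixes from longest down, /vj/ is the first permitted one, so coda /jz/ | onset /vj/.
/e…u/ gap (V4→V5): cluster /mdl/ — the longest permitted-onset suffix is /dl/; onset = /dl/, preceding coda = /m/.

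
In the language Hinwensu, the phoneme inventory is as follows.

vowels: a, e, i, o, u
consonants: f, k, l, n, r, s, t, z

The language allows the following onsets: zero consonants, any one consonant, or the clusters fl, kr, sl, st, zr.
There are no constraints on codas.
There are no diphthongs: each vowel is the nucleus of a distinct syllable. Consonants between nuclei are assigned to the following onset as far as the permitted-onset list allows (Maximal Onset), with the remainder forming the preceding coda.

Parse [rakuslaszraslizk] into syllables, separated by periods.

ra.ku.slas.zra.slizk

Nuclei (vowels): a, u, a, a, i → 5 syllables.
V1 /a/ – V2 /u/: /k/ → onset of the next syllable (single consonants are always licit onsets).
V2 /u/ – V3 /a/: /sl/ — entire cluster is a permitted onset → onset /sl/, coda ∅.
V3 /a/ – V4 /a/: /szr/ splits as /s/ + /zr/ (/zr/ is the longest suffix that is a licit onset).
V4 /a/ – V5 /i/: /sl/ — entire cluster is a permitted onset → onset /sl/, coda ∅.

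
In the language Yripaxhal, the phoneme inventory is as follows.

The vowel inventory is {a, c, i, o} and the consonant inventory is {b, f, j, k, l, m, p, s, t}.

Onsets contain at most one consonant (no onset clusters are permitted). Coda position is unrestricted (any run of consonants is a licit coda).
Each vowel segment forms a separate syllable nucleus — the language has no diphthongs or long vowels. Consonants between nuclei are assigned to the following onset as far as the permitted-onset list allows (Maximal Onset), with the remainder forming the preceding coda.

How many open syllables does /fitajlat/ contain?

1

Nuclei (vowels): i, a, a → 3 syllables.
Between /i/ (V1) and /a/ (V2): /t/ is a single consonant, so it becomes the next onset.
Between /a/ (V2) and /a/ (V3): /jl/ splits as /j/ + /l/ (/l/ is the longest suffix that is a licit onset).
So the parse is fi.taj.lat.
Classifying each syllable: /fi/ (open), /taj/ (closed), /lat/ (closed).
Open syllables: 1.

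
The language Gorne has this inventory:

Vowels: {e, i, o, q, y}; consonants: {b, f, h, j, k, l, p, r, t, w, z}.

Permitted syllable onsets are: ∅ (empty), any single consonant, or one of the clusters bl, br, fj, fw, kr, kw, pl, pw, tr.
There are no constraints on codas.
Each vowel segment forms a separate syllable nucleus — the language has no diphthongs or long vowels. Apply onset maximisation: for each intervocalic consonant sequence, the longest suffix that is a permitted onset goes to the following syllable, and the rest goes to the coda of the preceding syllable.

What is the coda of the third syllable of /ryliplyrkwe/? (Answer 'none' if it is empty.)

r

Nuclei (vowels): y, i, y, e → 4 syllables.
V1 /y/ – V2 /i/: /l/ → onset of the next syllable (single consonants are always licit onsets).
V2 /i/ – V3 /y/: cluster /pl/ — /pl/ is itself a permitted onset, so the whole cluster goes right; preceding coda = ∅.
V3 /y/ – V4 /e/: /rkw/; trying suffixes from longest down, /kw/ is the first permitted one, so coda /r/ | onset /kw/.
Syllabification: ry.li.plyr.kwe.
Syllable 3 is /plyr/: onset /pl/, nucleus /y/, coda /r/.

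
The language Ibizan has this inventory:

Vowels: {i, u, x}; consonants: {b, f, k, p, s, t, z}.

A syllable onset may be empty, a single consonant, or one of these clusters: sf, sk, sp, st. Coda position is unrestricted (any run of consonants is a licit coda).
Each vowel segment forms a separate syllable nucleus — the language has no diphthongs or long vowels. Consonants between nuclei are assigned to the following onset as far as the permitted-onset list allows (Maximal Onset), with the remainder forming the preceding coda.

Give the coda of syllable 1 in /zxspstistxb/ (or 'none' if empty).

sp

The vowels are x, i, x — 3 nuclei, so 3 syllables.
/x…i/ gap (V1→V2): cluster /spst/ — the longest permitted-onset suffix is /st/; onset = /st/, preceding coda = /sp/.
/i…x/ gap (V2→V3): cluster /st/ — /st/ is itself a permitted onset, so the whole cluster goes right; preceding coda = ∅.
Putting it together: zxsp.sti.stxb.
Syllable 1 is /zxsp/: onset /z/, nucleus /x/, coda /sp/.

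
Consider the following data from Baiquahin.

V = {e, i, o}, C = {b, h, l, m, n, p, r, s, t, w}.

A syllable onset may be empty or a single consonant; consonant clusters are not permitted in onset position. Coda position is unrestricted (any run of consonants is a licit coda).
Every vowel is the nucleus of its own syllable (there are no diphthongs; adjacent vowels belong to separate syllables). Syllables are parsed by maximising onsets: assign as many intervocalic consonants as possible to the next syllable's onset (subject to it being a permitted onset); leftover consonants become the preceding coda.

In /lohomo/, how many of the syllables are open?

3

Vowels present: o, o, o; each is a nucleus, giving 3 syllables.
σ1/σ2 boundary: /h/ is a single consonant, so it becomes the next onset.
σ2/σ3 boundary: /m/ is a single consonant, so it becomes the next onset.
So the parse is lo.ho.mo.
Classifying each syllable: /lo/ (open), /ho/ (open), /mo/ (open).
Open syllables: 3.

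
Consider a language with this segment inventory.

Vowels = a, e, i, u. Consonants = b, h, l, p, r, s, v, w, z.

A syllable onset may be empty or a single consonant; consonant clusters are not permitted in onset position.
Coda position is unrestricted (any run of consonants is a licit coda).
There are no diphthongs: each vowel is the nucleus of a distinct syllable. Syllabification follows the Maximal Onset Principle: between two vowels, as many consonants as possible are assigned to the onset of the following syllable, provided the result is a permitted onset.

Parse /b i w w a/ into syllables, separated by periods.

Nuclei (vowels): i, a → 2 syllables.
/i…a/ gap (V1→V2): /ww/ splits as /w/ + /w/ (/w/ is the longest suffix that is a licit onset).

biw.wa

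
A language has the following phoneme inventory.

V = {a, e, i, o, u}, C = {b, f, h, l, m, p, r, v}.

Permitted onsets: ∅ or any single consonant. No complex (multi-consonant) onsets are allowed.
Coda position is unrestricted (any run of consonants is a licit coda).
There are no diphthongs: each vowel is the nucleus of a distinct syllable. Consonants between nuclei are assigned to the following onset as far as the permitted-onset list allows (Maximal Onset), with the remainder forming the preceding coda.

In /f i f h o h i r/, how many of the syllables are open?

1

Vowels present: i, o, i; each is a nucleus, giving 3 syllables.
V1 /i/ – V2 /o/: /fh/ splits as /f/ + /h/ (/h/ is the longest suffix that is a licit onset).
V2 /o/ – V3 /i/: /h/ is a single consonant, so it becomes the next onset.
Syllabification: fif.ho.hir.
Classifying each syllable: /fif/ (closed), /ho/ (open), /hir/ (closed).
Open syllables: 1.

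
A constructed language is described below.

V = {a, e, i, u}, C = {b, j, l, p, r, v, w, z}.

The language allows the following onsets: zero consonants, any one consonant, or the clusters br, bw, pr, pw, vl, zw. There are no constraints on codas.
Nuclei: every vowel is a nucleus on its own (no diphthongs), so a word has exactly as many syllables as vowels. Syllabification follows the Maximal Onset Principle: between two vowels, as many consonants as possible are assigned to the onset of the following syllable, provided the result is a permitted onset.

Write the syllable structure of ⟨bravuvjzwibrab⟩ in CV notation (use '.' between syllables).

The vowels are a, u, i, a — 4 nuclei, so 4 syllables.
V1 /a/ – V2 /u/: /v/ → onset of the next syllable (single consonants are always licit onsets).
V2 /u/ – V3 /i/: /vjzw/ splits as /vj/ + /zw/ (/zw/ is the longest suffix that is a licit onset).
V3 /i/ – V4 /a/: /br/ — entire cluster is a permitted onset → onset /br/, coda ∅.
Putting it together: bra.vuvj.zwi.brab.
Mapping each syllable to C/V: /bra/ → CCV, /vuvj/ → CVCC, /zwi/ → CCV, /brab/ → CCVC.

CCV.CVCC.CCV.CCVC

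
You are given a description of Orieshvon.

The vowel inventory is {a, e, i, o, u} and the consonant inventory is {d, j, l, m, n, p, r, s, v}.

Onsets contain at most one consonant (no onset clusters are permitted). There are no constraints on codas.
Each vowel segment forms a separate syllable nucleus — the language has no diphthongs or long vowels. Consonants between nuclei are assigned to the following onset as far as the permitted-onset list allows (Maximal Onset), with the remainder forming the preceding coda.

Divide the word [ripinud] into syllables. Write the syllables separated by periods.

The vowels are i, i, u — 3 nuclei, so 3 syllables.
V1 /i/ – V2 /i/: /p/ is a single consonant, so it becomes the next onset.
V2 /i/ – V3 /u/: /n/ → onset of the next syllable (single consonants are always licit onsets).

ri.pi.nud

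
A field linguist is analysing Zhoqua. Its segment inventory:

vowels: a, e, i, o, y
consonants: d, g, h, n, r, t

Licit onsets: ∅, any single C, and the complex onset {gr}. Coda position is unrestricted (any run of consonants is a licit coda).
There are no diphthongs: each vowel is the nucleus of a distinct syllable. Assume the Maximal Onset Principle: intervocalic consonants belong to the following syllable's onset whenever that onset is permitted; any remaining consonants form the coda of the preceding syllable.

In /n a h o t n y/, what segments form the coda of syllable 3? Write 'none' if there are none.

none

The vowels are a, o, y — 3 nuclei, so 3 syllables.
V1 /a/ – V2 /o/: /h/ → onset of the next syllable (single consonants are always licit onsets).
V2 /o/ – V3 /y/: /tn/; trying suffixes from longest down, /n/ is the first permitted one, so coda /t/ | onset /n/.
Result: na.hot.ny.
Syllable 3 is /ny/: onset /n/, nucleus /y/, coda ∅.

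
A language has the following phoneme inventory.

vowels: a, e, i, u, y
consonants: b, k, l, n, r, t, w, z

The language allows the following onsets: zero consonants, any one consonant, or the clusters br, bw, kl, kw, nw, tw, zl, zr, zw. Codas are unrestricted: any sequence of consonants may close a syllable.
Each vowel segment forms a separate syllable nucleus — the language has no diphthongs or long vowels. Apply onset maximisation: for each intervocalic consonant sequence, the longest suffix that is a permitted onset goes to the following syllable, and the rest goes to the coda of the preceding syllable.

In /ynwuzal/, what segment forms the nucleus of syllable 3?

a

Nuclei (vowels): y, u, a → 3 syllables.
The third nucleus (vowel 3 from the left) is /a/.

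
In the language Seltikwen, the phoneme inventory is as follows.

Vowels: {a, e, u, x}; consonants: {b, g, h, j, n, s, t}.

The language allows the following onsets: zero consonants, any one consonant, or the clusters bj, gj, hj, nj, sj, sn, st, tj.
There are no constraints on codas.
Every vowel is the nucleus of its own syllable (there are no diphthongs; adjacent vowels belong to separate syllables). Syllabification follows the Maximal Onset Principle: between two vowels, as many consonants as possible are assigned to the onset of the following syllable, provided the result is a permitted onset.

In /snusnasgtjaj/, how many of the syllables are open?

1

Vowels present: u, a, a; each is a nucleus, giving 3 syllables.
σ1/σ2 boundary: cluster /sn/ — /sn/ is itself a permitted onset, so the whole cluster goes right; preceding coda = ∅.
σ2/σ3 boundary: /sgtj/ splits as /sg/ + /tj/ (/tj/ is the longest suffix that is a licit onset).
Result: snu.snasg.tjaj.
Classifying each syllable: /snu/ (open), /snasg/ (closed), /tjaj/ (closed).
Open syllables: 1.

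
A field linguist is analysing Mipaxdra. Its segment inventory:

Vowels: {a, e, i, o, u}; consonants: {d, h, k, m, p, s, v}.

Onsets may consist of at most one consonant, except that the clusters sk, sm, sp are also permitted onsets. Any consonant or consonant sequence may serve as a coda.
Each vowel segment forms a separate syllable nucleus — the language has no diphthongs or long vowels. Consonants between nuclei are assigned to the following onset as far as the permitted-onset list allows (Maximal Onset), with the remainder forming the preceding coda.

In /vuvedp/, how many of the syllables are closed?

1

Vowels present: u, e; each is a nucleus, giving 2 syllables.
σ1/σ2 boundary: /v/ is a single consonant, so it becomes the next onset.
Putting it together: vu.vedp.
Classifying each syllable: /vu/ (open), /vedp/ (closed).
Closed syllables: 1.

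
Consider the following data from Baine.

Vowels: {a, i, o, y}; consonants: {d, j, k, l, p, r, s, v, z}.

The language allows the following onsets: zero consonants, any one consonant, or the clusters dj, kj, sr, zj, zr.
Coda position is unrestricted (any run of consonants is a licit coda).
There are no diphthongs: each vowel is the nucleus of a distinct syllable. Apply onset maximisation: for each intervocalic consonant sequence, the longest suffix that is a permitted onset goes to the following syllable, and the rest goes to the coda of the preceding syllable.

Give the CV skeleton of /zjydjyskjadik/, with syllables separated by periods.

CCV.CCVC.CCV.CVC

Vowels present: y, y, a, i; each is a nucleus, giving 4 syllables.
σ1/σ2 boundary: cluster /dj/ — /dj/ is itself a permitted onset, so the whole cluster goes right; preceding coda = ∅.
σ2/σ3 boundary: /skj/; trying suffixes from longest down, /kj/ is the first permitted one, so coda /s/ | onset /kj/.
σ3/σ4 boundary: just /d/ — single C goes to the following onset.
Syllabification: zjy.djys.kja.dik.
Mapping each syllable to C/V: /zjy/ → CCV, /djys/ → CCVC, /kja/ → CCV, /dik/ → CVC.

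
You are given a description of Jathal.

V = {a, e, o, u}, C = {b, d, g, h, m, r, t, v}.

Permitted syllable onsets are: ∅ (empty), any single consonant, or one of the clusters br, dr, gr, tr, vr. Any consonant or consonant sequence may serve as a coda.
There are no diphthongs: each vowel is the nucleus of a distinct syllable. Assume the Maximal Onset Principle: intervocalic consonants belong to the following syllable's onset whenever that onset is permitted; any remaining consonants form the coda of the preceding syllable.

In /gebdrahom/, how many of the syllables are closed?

The vowels are e, a, o — 3 nuclei, so 3 syllables.
Between /e/ (V1) and /a/ (V2): cluster /bdr/ — the longest permitted-onset suffix is /dr/; onset = /dr/, preceding coda = /b/.
Between /a/ (V2) and /o/ (V3): /h/ → onset of the next syllable (single consonants are always licit onsets).
Result: geb.dra.hom.
Classifying each syllable: /geb/ (closed), /dra/ (open), /hom/ (closed).
Closed syllables: 2.

2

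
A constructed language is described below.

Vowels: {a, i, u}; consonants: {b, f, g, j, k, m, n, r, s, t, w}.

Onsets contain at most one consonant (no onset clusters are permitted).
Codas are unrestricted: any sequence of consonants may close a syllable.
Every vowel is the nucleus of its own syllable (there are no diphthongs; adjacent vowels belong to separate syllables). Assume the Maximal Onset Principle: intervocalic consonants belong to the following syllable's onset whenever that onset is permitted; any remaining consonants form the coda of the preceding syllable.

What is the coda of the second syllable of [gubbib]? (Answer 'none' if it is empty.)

Vowels present: u, i; each is a nucleus, giving 2 syllables.
σ1/σ2 boundary: /bb/; trying suffixes from longest down, /b/ is the first permitted one, so coda /b/ | onset /b/.
So the parse is gub.bib.
Syllable 2 is /bib/: onset /b/, nucleus /i/, coda /b/.

b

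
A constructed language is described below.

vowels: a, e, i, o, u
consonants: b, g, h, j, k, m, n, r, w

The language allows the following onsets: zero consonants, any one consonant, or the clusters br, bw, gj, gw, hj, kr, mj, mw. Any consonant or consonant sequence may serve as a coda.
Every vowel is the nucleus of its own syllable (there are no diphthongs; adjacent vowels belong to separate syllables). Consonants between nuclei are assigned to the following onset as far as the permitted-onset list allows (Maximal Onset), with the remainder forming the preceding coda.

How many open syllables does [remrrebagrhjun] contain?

Vowels present: e, e, a, u; each is a nucleus, giving 4 syllables.
V1 /e/ – V2 /e/: cluster /mrr/ — the longest permitted-onset suffix is /r/; onset = /r/, preceding coda = /mr/.
V2 /e/ – V3 /a/: /b/ → onset of the next syllable (single consonants are always licit onsets).
V3 /a/ – V4 /u/: /grhj/ — longest licit onset from the right is /hj/, leaving /gr/ as coda.
So the parse is remr.re.bagr.hjun.
Classifying each syllable: /remr/ (closed), /re/ (open), /bagr/ (closed), /hjun/ (closed).
Open syllables: 1.

1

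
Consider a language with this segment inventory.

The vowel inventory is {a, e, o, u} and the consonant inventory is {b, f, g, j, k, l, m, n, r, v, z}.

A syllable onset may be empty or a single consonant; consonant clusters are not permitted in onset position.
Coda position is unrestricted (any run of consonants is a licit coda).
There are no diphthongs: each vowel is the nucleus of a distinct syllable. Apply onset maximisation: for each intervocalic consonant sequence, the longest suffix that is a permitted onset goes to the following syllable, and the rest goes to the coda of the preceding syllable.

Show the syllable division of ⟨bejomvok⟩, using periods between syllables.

be.jom.vok

Vowels present: e, o, o; each is a nucleus, giving 3 syllables.
/e…o/ gap (V1→V2): just /j/ — single C goes to the following onset.
/o…o/ gap (V2→V3): /mv/ — longest licit onset from the right is /v/, leaving /m/ as coda.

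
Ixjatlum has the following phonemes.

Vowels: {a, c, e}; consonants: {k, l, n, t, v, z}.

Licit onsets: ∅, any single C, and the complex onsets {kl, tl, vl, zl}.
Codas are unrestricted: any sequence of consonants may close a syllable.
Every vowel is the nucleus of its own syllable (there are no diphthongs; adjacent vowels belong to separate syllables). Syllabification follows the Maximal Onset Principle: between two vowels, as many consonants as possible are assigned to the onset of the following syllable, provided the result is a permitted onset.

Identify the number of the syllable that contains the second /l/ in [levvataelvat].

The vowels are e, a, a, e, a — 5 nuclei, so 5 syllables.
Between /e/ (V1) and /a/ (V2): /vv/ — longest licit onset from the right is /v/, leaving /v/ as coda.
Between /a/ (V2) and /a/ (V3): just /t/ — single C goes to the following onset.
Between /a/ (V3) and /e/ (V4): no consonants, so the boundary falls immediately after /a/.
Between /e/ (V4) and /a/ (V5): /lv/ splits as /l/ + /v/ (/v/ is the longest suffix that is a licit onset).
So the parse is lev.va.ta.el.vat.
The second /l/ is in the coda of syllable 4 (/el/).

4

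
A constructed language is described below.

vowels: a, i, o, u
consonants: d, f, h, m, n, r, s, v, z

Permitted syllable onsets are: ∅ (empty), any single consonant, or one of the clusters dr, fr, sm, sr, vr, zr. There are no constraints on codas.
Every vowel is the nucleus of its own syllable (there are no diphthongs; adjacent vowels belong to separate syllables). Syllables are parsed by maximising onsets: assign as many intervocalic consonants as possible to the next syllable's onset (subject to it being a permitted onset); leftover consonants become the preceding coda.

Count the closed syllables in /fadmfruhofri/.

Vowels present: a, u, o, i; each is a nucleus, giving 4 syllables.
/a…u/ gap (V1→V2): cluster /dmfr/ — the longest permitted-onset suffix is /fr/; onset = /fr/, preceding coda = /dm/.
/u…o/ gap (V2→V3): /h/ is a single consonant, so it becomes the next onset.
/o…i/ gap (V3→V4): /fr/ — entire cluster is a permitted onset → onset /fr/, coda ∅.
So the parse is fadm.fru.ho.fri.
Classifying each syllable: /fadm/ (closed), /fru/ (open), /ho/ (open), /fri/ (open).
Closed syllables: 1.

1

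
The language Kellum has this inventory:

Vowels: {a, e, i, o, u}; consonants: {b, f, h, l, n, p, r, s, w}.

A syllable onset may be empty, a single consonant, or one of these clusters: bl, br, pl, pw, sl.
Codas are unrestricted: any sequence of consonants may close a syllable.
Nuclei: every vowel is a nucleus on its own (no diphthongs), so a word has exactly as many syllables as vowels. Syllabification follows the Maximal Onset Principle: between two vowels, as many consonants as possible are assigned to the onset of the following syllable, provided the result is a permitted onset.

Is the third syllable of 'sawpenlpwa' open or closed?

Nuclei (vowels): a, e, a → 3 syllables.
/a…e/ gap (V1→V2): cluster /wp/ — the longest permitted-onset suffix is /p/; onset = /p/, preceding coda = /w/.
/e…a/ gap (V2→V3): /nlpw/; trying suffixes from longest down, /pw/ is the first permitted one, so coda /nl/ | onset /pw/.
Putting it together: saw.penl.pwa.
Syllable 3 is /pwa/; it ends in its nucleus with no coda, so it is open.

open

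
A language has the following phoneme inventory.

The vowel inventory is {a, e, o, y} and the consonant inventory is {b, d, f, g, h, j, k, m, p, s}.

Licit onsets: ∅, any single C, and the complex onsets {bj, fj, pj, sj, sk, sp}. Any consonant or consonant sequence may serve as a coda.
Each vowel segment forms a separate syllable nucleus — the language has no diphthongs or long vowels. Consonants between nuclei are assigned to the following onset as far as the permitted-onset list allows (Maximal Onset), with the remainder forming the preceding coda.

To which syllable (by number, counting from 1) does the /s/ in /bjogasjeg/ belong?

The vowels are o, a, e — 3 nuclei, so 3 syllables.
/o…a/ gap (V1→V2): /g/ is a single consonant, so it becomes the next onset.
/a…e/ gap (V2→V3): cluster /sj/ — /sj/ is itself a permitted onset, so the whole cluster goes right; preceding coda = ∅.
So the parse is bjo.ga.sjeg.
The /s/ is in the onset of syllable 3 (/sjeg/).

3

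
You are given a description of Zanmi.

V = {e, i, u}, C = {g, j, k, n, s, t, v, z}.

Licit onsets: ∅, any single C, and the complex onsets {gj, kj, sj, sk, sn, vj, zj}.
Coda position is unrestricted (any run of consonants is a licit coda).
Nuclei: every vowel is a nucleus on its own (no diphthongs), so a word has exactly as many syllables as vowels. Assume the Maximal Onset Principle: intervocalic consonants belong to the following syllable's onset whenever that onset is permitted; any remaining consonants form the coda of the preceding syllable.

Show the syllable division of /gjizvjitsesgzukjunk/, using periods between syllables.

Vowels present: i, i, e, u, u; each is a nucleus, giving 5 syllables.
σ1/σ2 boundary: cluster /zvj/ — the longest permitted-onset suffix is /vj/; onset = /vj/, preceding coda = /z/.
σ2/σ3 boundary: cluster /ts/ — the longest permitted-onset suffix is /s/; onset = /s/, preceding coda = /t/.
σ3/σ4 boundary: /sgz/; trying suffixes from longest down, /z/ is the first permitted one, so coda /sg/ | onset /z/.
σ4/σ5 boundary: /kj/ — entire cluster is a permitted onset → onset /kj/, coda ∅.

gjiz.vjit.sesg.zu.kjunk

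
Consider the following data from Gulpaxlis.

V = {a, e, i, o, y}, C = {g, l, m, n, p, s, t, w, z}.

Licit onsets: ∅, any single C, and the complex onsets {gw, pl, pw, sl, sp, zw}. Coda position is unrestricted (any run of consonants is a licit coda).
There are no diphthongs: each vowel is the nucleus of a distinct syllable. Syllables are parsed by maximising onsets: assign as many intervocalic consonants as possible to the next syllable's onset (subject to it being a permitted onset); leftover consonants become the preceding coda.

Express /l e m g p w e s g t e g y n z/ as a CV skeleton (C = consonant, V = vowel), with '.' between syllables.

CVCC.CCVCC.CV.CVCC

Vowels present: e, e, e, y; each is a nucleus, giving 4 syllables.
σ1/σ2 boundary: /mgpw/ — longest licit onset from the right is /pw/, leaving /mg/ as coda.
σ2/σ3 boundary: cluster /sgt/ — the longest permitted-onset suffix is /t/; onset = /t/, preceding coda = /sg/.
σ3/σ4 boundary: just /g/ — single C goes to the following onset.
Result: lemg.pwesg.te.gynz.
Mapping each syllable to C/V: /lemg/ → CVCC, /pwesg/ → CCVCC, /te/ → CV, /gynz/ → CVCC.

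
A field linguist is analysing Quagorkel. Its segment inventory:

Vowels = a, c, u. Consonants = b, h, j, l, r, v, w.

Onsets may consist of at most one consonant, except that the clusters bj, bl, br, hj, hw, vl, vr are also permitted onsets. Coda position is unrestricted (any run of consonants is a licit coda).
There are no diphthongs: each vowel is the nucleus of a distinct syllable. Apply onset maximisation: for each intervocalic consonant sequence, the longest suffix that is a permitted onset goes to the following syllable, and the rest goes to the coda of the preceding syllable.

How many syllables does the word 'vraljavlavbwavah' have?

Nuclei (vowels): a, a, a, a, a → 5 syllables.

5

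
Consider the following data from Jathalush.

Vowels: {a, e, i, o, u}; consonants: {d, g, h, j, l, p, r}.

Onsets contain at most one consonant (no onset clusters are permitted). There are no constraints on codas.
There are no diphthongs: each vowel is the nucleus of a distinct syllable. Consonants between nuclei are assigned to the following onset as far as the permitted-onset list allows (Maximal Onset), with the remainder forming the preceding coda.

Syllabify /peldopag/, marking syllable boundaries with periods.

pel.do.pag

Vowels present: e, o, a; each is a nucleus, giving 3 syllables.
Between /e/ (V1) and /o/ (V2): /ld/; trying suffixes from longest down, /d/ is the first permitted one, so coda /l/ | onset /d/.
Between /o/ (V2) and /a/ (V3): /p/ is a single consonant, so it becomes the next onset.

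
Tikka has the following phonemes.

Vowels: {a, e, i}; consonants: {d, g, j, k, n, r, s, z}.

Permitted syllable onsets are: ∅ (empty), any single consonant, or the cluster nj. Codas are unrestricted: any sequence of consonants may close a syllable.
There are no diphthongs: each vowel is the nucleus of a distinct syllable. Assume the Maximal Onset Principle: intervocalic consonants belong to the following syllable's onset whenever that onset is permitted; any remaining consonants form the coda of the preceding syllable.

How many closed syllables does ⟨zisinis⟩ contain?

1

Nuclei (vowels): i, i, i → 3 syllables.
σ1/σ2 boundary: /s/ is a single consonant, so it becomes the next onset.
σ2/σ3 boundary: /n/ → onset of the next syllable (single consonants are always licit onsets).
Syllabification: zi.si.nis.
Classifying each syllable: /zi/ (open), /si/ (open), /nis/ (closed).
Closed syllables: 1.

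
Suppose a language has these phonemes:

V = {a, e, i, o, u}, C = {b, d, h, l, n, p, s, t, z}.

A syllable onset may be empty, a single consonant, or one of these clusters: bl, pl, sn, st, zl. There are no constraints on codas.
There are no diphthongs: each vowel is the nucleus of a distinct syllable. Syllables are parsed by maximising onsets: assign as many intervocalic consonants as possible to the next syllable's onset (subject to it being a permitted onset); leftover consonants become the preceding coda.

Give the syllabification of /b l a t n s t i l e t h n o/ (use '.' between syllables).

The vowels are a, i, e, o — 4 nuclei, so 4 syllables.
Between /a/ (V1) and /i/ (V2): /tnst/ — longest licit onset from the right is /st/, leaving /tn/ as coda.
Between /i/ (V2) and /e/ (V3): /l/ is a single consonant, so it becomes the next onset.
Between /e/ (V3) and /o/ (V4): /thn/ — longest licit onset from the right is /n/, leaving /th/ as coda.

blatn.sti.leth.no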